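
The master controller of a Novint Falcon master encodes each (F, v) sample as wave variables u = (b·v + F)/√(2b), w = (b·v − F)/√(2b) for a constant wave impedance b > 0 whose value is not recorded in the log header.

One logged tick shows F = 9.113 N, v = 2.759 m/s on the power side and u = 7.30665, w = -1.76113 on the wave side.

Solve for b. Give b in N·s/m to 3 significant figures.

u + w = 5.54552;  u + w = √(2b)·v, so √(2b) = 5.54552/2.759 = 2.00997.
b = (√(2b))²/2 = 4.04000/2 = 2.02000.
(Check via u − w = 2F/√(2b): u − w = 9.06778, 2F/√(2b) = 9.06778.)

b = 2.02 N·s/m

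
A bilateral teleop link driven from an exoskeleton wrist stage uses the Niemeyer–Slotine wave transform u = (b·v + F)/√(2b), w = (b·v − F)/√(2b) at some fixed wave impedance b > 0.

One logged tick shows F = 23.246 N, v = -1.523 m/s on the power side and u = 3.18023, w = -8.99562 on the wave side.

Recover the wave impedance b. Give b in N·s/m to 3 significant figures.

b = 7.29 N·s/m

u + w = -5.81539;  u + w = √(2b)·v, so √(2b) = -5.81539/(-1.523) = 3.81838.
b = (√(2b))²/2 = 14.58001/2 = 7.29001.
(Check via u − w = 2F/√(2b): u − w = 12.17585, 2F/√(2b) = 12.17585.)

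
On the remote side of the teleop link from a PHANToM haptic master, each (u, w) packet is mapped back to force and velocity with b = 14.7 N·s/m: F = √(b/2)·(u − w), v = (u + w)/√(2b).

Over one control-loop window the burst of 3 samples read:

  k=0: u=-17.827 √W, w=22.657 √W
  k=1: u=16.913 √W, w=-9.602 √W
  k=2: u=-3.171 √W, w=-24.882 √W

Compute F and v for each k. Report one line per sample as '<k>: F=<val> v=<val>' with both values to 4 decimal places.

k=0: u−w=-40.4840, u+w=4.8300; √(b/2)=2.7111, √(2b)=5.4222; F=2.7111×(-40.484)=-109.7557, v=4.8300/5.4222=0.8908
k=1: u−w=26.5150, u+w=7.3110; √(b/2)=2.7111, √(2b)=5.4222; F=2.7111×26.515=71.8845, v=7.3110/5.4222=1.3484
k=2: u−w=21.7110, u+w=-28.0530; √(b/2)=2.7111, √(2b)=5.4222; F=2.7111×21.711=58.8604, v=-28.0530/5.4222=-5.1738

0: F=-109.7557 v=0.8908
1: F=71.8845 v=1.3484
2: F=58.8604 v=-5.1738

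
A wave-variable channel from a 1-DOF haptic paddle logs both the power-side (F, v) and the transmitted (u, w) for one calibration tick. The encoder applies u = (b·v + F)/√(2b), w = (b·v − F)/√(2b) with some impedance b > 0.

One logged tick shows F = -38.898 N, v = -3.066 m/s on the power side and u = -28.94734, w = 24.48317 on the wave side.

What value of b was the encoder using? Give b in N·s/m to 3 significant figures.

u + w = -4.4642;  u + w = √(2b)·v, so √(2b) = -4.4642/(-3.066) = 1.4560.
b = (√(2b))²/2 = 2.1200/2 = 1.0600.
(Check via u − w = 2F/√(2b): u − w = -53.4305, 2F/√(2b) = -53.4304.)

b = 1.06 N·s/m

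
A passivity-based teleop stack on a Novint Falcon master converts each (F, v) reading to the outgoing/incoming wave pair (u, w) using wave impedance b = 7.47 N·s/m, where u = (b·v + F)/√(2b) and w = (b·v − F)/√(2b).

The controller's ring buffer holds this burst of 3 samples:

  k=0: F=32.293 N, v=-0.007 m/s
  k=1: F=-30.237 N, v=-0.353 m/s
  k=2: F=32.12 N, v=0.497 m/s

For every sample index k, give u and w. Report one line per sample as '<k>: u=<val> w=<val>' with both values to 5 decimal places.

0: u=8.34121 w=-8.36827
1: u=-8.50503 w=7.14061
2: u=9.27049 w=-7.34948

k=0: b·v=7.47×(-0.007)=-0.05229; √(2b)=3.86523; u=(-0.05229+32.293)/3.86523=8.34121, w=(-0.05229−32.293)/3.86523=-8.36827
k=1: b·v=7.47×(-0.353)=-2.63691; √(2b)=3.86523; u=(-2.63691+(-30.237))/3.86523=-8.50503, w=(-2.63691−(-30.237))/3.86523=7.14061
k=2: b·v=7.47×0.497=3.71259; √(2b)=3.86523; u=(3.71259+32.12)/3.86523=9.27049, w=(3.71259−32.12)/3.86523=-7.34948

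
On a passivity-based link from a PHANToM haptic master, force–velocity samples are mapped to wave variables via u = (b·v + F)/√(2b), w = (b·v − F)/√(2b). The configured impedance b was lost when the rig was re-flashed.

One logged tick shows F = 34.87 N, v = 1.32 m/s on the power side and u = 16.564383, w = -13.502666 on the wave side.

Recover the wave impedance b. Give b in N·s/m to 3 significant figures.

b = 2.69 N·s/m

u + w = 3.061717;  u + w = √(2b)·v, so √(2b) = 3.061717/1.32 = 2.319483.
b = (√(2b))²/2 = 5.379999/2 = 2.690000.
(Check via u − w = 2F/√(2b): u − w = 30.067049, 2F/√(2b) = 30.067051.)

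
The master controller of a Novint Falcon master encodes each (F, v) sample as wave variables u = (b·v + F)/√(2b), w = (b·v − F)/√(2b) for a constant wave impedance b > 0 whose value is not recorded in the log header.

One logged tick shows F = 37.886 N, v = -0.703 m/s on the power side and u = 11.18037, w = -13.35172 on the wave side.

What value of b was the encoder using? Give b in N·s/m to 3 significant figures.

b = 4.77 N·s/m

u + w = -2.1714;  u + w = √(2b)·v, so √(2b) = -2.1714/(-0.703) = 3.0887.
b = (√(2b))²/2 = 9.5400/2 = 4.7700.
(Check via u − w = 2F/√(2b): u − w = 24.5321, 2F/√(2b) = 24.5321.)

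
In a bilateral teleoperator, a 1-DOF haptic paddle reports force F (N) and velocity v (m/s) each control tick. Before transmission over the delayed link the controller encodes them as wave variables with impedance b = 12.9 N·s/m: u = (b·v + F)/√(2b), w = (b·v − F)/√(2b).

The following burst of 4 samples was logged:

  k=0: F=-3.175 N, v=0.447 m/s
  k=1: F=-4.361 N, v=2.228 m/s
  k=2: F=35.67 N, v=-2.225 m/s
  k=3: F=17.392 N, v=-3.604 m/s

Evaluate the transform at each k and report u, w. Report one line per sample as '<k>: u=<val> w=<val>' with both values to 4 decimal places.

k=0: b·v=12.9×0.447=5.7663; √(2b)=5.0794; u=(5.7663+(-3.175))/5.0794=0.5102, w=(5.7663−(-3.175))/5.0794=1.7603
k=1: b·v=12.9×2.228=28.7412; √(2b)=5.0794; u=(28.7412+(-4.361))/5.0794=4.7998, w=(28.7412−(-4.361))/5.0794=6.5170
k=2: b·v=12.9×(-2.225)=-28.7025; √(2b)=5.0794; u=(-28.7025+35.67)/5.0794=1.3717, w=(-28.7025−35.67)/5.0794=-12.6733
k=3: b·v=12.9×(-3.604)=-46.4916; √(2b)=5.0794; u=(-46.4916+17.392)/5.0794=-5.7290, w=(-46.4916−17.392)/5.0794=-12.5771

0: u=0.5102 w=1.7603
1: u=4.7998 w=6.5170
2: u=1.3717 w=-12.6733
3: u=-5.7290 w=-12.5771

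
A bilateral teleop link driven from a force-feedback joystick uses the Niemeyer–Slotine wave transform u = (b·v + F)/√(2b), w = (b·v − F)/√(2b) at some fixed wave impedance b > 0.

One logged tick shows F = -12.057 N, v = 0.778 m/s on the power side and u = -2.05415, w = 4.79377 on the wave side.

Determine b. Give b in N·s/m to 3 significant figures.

u + w = 2.7396;  u + w = √(2b)·v, so √(2b) = 2.7396/0.778 = 3.5214.
b = (√(2b))²/2 = 12.4000/2 = 6.2000.
(Check via u − w = 2F/√(2b): u − w = -6.8479, 2F/√(2b) = -6.8479.)

b = 6.2 N·s/m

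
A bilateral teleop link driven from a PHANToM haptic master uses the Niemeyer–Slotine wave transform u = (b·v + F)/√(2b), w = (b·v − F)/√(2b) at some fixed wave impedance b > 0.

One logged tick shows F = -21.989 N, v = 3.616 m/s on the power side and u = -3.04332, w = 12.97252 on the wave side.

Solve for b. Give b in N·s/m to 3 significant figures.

b = 3.77 N·s/m

u + w = 9.92920;  u + w = √(2b)·v, so √(2b) = 9.92920/3.616 = 2.74591.
b = (√(2b))²/2 = 7.54001/2 = 3.77000.
(Check via u − w = 2F/√(2b): u − w = -16.01584, 2F/√(2b) = -16.01584.)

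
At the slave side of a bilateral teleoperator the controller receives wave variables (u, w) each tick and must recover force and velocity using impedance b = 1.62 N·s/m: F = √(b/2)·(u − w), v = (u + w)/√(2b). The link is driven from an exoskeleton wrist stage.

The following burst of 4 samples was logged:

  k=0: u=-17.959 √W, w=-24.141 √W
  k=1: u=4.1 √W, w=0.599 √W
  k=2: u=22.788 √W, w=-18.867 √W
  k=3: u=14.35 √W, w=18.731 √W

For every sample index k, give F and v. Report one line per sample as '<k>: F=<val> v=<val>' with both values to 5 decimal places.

0: F=5.56380 v=-23.38889
1: F=3.15090 v=2.61056
2: F=37.48950 v=2.17833
3: F=-3.94290 v=18.37833

k=0: u−w=6.18200, u+w=-42.10000; √(b/2)=0.90000, √(2b)=1.80000; F=0.90000×6.182=5.56380, v=-42.10000/1.80000=-23.38889
k=1: u−w=3.50100, u+w=4.69900; √(b/2)=0.90000, √(2b)=1.80000; F=0.90000×3.501=3.15090, v=4.69900/1.80000=2.61056
k=2: u−w=41.65500, u+w=3.92100; √(b/2)=0.90000, √(2b)=1.80000; F=0.90000×41.655=37.48950, v=3.92100/1.80000=2.17833
k=3: u−w=-4.38100, u+w=33.08100; √(b/2)=0.90000, √(2b)=1.80000; F=0.90000×(-4.381)=-3.94290, v=33.08100/1.80000=18.37833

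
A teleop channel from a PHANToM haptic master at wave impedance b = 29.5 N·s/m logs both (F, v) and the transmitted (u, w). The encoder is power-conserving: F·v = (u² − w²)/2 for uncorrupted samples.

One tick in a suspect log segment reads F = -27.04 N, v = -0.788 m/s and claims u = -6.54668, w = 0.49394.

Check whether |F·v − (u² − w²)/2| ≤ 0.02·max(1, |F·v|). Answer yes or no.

F·v = (-27.04)×(-0.788) = 21.3075 W.
(u² − w²)/2 = (42.8590 − 0.2440)/2 = 21.3075 W.
|Δ| = 0.0000;  2% of max(1, |F·v|) = 0.4262.

yes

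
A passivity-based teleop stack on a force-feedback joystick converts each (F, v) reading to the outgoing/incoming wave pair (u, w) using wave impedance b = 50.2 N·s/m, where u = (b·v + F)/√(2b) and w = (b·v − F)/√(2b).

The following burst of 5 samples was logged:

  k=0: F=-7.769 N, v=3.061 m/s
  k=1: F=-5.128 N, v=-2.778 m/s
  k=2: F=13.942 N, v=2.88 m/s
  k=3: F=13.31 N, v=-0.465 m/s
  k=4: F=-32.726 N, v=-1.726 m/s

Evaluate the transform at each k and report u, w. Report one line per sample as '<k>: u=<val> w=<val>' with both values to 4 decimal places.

0: u=14.5602 w=16.1109
1: u=-14.4295 w=-13.4060
2: u=15.8202 w=13.0374
3: u=-1.0013 w=-3.6580
4: u=-11.9133 w=-5.3812

k=0: b·v=50.2×3.061=153.6622; √(2b)=10.0200; u=(153.6622+(-7.769))/10.0200=14.5602, w=(153.6622−(-7.769))/10.0200=16.1109
k=1: b·v=50.2×(-2.778)=-139.4556; √(2b)=10.0200; u=(-139.4556+(-5.128))/10.0200=-14.4295, w=(-139.4556−(-5.128))/10.0200=-13.4060
k=2: b·v=50.2×2.88=144.5760; √(2b)=10.0200; u=(144.5760+13.942)/10.0200=15.8202, w=(144.5760−13.942)/10.0200=13.0374
k=3: b·v=50.2×(-0.465)=-23.3430; √(2b)=10.0200; u=(-23.3430+13.31)/10.0200=-1.0013, w=(-23.3430−13.31)/10.0200=-3.6580
k=4: b·v=50.2×(-1.726)=-86.6452; √(2b)=10.0200; u=(-86.6452+(-32.726))/10.0200=-11.9133, w=(-86.6452−(-32.726))/10.0200=-5.3812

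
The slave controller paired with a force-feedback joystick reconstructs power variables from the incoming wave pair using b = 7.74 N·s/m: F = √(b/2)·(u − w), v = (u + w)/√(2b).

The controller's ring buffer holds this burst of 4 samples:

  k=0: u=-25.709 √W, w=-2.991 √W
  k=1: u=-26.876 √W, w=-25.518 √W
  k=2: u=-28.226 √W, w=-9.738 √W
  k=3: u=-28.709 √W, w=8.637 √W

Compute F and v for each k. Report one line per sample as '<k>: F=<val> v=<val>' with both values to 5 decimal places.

k=0: u−w=-22.71800, u+w=-28.70000; √(b/2)=1.96723, √(2b)=3.93446; F=1.96723×(-22.718)=-44.69157, v=-28.70000/3.93446=-7.29451
k=1: u−w=-1.35800, u+w=-52.39400; √(b/2)=1.96723, √(2b)=3.93446; F=1.96723×(-1.358)=-2.67150, v=-52.39400/3.93446=-13.31668
k=2: u−w=-18.48800, u+w=-37.96400; √(b/2)=1.96723, √(2b)=3.93446; F=1.96723×(-18.488)=-36.37018, v=-37.96400/3.93446=-9.64909
k=3: u−w=-37.34600, u+w=-20.07200; √(b/2)=1.96723, √(2b)=3.93446; F=1.96723×(-37.346)=-73.46823, v=-20.07200/3.93446=-5.10159

0: F=-44.69157 v=-7.29451
1: F=-2.67150 v=-13.31668
2: F=-36.37018 v=-9.64909
3: F=-73.46823 v=-5.10159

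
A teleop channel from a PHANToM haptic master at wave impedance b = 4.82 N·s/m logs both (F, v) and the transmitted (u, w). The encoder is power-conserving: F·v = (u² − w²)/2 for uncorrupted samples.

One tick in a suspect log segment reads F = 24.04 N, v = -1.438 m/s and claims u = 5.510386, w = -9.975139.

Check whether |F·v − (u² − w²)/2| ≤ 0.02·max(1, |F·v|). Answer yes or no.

F·v = 24.04×(-1.438) = -34.569520 W.
(u² − w²)/2 = (30.364354 − 99.503398)/2 = -34.569522 W.
|Δ| = 0.000002;  2% of max(1, |F·v|) = 0.691390.

yes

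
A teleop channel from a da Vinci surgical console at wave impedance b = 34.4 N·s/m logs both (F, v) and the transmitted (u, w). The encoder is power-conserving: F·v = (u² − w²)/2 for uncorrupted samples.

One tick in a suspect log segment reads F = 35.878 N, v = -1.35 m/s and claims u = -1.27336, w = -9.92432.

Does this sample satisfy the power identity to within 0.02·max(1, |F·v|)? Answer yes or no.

F·v = 35.878×(-1.35) = -48.43530 W.
(u² − w²)/2 = (1.62145 − 98.49213)/2 = -48.43534 W.
|Δ| = 0.00004;  2% of max(1, |F·v|) = 0.96871.

yes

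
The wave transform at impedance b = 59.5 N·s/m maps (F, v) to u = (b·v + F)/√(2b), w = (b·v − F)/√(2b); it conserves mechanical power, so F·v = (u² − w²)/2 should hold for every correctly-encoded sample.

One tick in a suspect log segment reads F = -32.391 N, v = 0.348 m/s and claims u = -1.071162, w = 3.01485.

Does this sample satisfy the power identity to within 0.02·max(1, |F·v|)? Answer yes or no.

F·v = (-32.391)×0.348 = -11.272068 W.
(u² − w²)/2 = (1.147388 − 9.089321)/2 = -3.970966 W.
|Δ| = 7.301102;  2% of max(1, |F·v|) = 0.225441.

no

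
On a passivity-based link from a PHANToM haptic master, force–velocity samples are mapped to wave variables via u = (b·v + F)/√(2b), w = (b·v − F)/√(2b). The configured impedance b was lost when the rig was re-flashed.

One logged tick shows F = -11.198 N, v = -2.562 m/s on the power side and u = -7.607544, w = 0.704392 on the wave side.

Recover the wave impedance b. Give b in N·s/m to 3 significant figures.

u + w = -6.903152;  u + w = √(2b)·v, so √(2b) = -6.903152/(-2.562) = 2.694439.
b = (√(2b))²/2 = 7.260000/2 = 3.630000.
(Check via u − w = 2F/√(2b): u − w = -8.311936, 2F/√(2b) = -8.311935.)

b = 3.63 N·s/m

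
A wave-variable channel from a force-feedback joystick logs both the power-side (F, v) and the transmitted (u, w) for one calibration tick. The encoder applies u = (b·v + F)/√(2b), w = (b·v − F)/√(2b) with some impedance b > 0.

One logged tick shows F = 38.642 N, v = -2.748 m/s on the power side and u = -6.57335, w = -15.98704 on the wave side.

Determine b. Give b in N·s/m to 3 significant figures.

b = 33.7 N·s/m

u + w = -22.56039;  u + w = √(2b)·v, so √(2b) = -22.56039/(-2.748) = 8.20975.
b = (√(2b))²/2 = 67.39998/2 = 33.69999.
(Check via u − w = 2F/√(2b): u − w = 9.41369, 2F/√(2b) = 9.41369.)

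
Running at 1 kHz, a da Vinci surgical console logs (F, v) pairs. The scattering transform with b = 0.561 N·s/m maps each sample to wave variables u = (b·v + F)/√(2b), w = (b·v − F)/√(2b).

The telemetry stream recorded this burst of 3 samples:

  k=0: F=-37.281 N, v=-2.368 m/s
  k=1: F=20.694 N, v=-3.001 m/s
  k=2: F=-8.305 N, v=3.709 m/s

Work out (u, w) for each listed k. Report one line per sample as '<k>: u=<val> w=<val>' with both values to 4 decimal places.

0: u=-36.4500 w=33.9417
1: u=17.9472 w=-21.1260
2: u=-5.8761 w=9.8049

k=0: b·v=0.561×(-2.368)=-1.3284; √(2b)=1.0592; u=(-1.3284+(-37.281))/1.0592=-36.4500, w=(-1.3284−(-37.281))/1.0592=33.9417
k=1: b·v=0.561×(-3.001)=-1.6836; √(2b)=1.0592; u=(-1.6836+20.694)/1.0592=17.9472, w=(-1.6836−20.694)/1.0592=-21.1260
k=2: b·v=0.561×3.709=2.0807; √(2b)=1.0592; u=(2.0807+(-8.305))/1.0592=-5.8761, w=(2.0807−(-8.305))/1.0592=9.8049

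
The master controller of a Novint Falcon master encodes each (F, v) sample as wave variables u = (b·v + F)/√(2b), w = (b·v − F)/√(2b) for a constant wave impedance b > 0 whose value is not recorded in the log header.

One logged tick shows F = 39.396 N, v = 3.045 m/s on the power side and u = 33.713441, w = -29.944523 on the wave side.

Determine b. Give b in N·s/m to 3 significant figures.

b = 0.766 N·s/m

u + w = 3.768918;  u + w = √(2b)·v, so √(2b) = 3.768918/3.045 = 1.237740.
b = (√(2b))²/2 = 1.532000/2 = 0.766000.
(Check via u − w = 2F/√(2b): u − w = 63.657964, 2F/√(2b) = 63.657962.)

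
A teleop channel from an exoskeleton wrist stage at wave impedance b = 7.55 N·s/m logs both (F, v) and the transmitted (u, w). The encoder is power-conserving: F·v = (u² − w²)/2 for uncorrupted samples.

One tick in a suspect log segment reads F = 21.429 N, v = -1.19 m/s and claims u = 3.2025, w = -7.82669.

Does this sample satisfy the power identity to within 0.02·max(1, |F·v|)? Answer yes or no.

yes

F·v = 21.429×(-1.19) = -25.50051 W.
(u² − w²)/2 = (10.25601 − 61.25708)/2 = -25.50054 W.
|Δ| = 0.00003;  2% of max(1, |F·v|) = 0.51001.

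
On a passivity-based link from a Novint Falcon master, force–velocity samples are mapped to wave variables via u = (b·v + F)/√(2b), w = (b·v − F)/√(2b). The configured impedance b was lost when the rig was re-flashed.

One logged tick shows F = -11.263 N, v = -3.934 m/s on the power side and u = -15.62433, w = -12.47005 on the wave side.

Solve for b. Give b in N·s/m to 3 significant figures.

u + w = -28.09438;  u + w = √(2b)·v, so √(2b) = -28.09438/(-3.934) = 7.14143.
b = (√(2b))²/2 = 51.00000/2 = 25.50000.
(Check via u − w = 2F/√(2b): u − w = -3.15428, 2F/√(2b) = -3.15427.)

b = 25.5 N·s/m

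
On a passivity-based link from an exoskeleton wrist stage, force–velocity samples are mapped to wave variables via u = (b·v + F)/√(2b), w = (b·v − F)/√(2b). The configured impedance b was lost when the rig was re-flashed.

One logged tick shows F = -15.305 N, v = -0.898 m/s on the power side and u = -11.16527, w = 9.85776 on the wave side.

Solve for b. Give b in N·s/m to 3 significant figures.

b = 1.06 N·s/m

u + w = -1.30751;  u + w = √(2b)·v, so √(2b) = -1.30751/(-0.898) = 1.45602.
b = (√(2b))²/2 = 2.12001/2 = 1.06000.
(Check via u − w = 2F/√(2b): u − w = -21.02303, 2F/√(2b) = -21.02300.)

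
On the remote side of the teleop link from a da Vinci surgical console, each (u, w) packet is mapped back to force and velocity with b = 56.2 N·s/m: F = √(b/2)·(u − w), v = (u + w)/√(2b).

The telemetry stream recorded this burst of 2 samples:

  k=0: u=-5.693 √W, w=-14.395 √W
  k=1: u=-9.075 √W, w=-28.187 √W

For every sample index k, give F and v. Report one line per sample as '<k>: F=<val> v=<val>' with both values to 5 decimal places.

k=0: u−w=8.70200, u+w=-20.08800; √(b/2)=5.30094, √(2b)=10.60189; F=5.30094×8.702=46.12881, v=-20.08800/10.60189=-1.89476
k=1: u−w=19.11200, u+w=-37.26200; √(b/2)=5.30094, √(2b)=10.60189; F=5.30094×19.112=101.31163, v=-37.26200/10.60189=-3.51466

0: F=46.12881 v=-1.89476
1: F=101.31163 v=-3.51466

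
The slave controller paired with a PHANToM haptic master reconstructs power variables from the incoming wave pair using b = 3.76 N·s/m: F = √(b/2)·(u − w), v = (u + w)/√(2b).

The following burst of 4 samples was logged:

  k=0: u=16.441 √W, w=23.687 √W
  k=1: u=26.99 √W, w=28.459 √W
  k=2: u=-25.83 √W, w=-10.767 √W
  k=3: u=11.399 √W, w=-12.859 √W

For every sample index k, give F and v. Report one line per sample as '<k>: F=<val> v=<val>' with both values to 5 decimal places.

k=0: u−w=-7.24600, u+w=40.12800; √(b/2)=1.37113, √(2b)=2.74226; F=1.37113×(-7.246)=-9.93521, v=40.12800/2.74226=14.63318
k=1: u−w=-1.46900, u+w=55.44900; √(b/2)=1.37113, √(2b)=2.74226; F=1.37113×(-1.469)=-2.01419, v=55.44900/2.74226=20.22017
k=2: u−w=-15.06300, u+w=-36.59700; √(b/2)=1.37113, √(2b)=2.74226; F=1.37113×(-15.063)=-20.65335, v=-36.59700/2.74226=-13.34555
k=3: u−w=24.25800, u+w=-1.46000; √(b/2)=1.37113, √(2b)=2.74226; F=1.37113×24.258=33.26089, v=-1.46000/2.74226=-0.53241

0: F=-9.93521 v=14.63318
1: F=-2.01419 v=20.22017
2: F=-20.65335 v=-13.34555
3: F=33.26089 v=-0.53241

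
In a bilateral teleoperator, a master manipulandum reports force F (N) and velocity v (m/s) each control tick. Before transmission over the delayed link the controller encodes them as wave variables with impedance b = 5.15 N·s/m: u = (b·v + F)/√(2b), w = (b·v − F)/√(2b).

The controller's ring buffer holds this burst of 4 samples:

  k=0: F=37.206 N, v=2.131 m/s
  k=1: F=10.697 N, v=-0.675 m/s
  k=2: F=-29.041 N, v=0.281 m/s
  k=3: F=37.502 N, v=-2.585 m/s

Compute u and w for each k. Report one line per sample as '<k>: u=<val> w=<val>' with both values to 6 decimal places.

k=0: b·v=5.15×2.131=10.974650; √(2b)=3.209361; u=(10.974650+37.206)/3.209361=15.012535, w=(10.974650−37.206)/3.209361=-8.173386
k=1: b·v=5.15×(-0.675)=-3.476250; √(2b)=3.209361; u=(-3.476250+10.697)/3.209361=2.249902, w=(-3.476250−10.697)/3.209361=-4.416221
k=2: b·v=5.15×0.281=1.447150; √(2b)=3.209361; u=(1.447150+(-29.041))/3.209361=-8.597926, w=(1.447150−(-29.041))/3.209361=9.499756
k=3: b·v=5.15×(-2.585)=-13.312750; √(2b)=3.209361; u=(-13.312750+37.502)/3.209361=7.537092, w=(-13.312750−37.502)/3.209361=-15.833291

0: u=15.012535 w=-8.173386
1: u=2.249902 w=-4.416221
2: u=-8.597926 w=9.499756
3: u=7.537092 w=-15.833291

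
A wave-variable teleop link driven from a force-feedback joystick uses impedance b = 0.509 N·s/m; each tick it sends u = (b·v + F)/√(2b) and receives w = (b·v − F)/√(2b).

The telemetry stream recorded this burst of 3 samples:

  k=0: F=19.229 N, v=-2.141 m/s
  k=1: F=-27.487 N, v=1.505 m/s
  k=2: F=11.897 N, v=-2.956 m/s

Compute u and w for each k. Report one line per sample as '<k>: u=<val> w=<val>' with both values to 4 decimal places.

0: u=17.9781 w=-20.1383
1: u=-26.4837 w=28.0021
2: u=10.3001 w=-13.2826

k=0: b·v=0.509×(-2.141)=-1.0898; √(2b)=1.0090; u=(-1.0898+19.229)/1.0090=17.9781, w=(-1.0898−19.229)/1.0090=-20.1383
k=1: b·v=0.509×1.505=0.7660; √(2b)=1.0090; u=(0.7660+(-27.487))/1.0090=-26.4837, w=(0.7660−(-27.487))/1.0090=28.0021
k=2: b·v=0.509×(-2.956)=-1.5046; √(2b)=1.0090; u=(-1.5046+11.897)/1.0090=10.3001, w=(-1.5046−11.897)/1.0090=-13.2826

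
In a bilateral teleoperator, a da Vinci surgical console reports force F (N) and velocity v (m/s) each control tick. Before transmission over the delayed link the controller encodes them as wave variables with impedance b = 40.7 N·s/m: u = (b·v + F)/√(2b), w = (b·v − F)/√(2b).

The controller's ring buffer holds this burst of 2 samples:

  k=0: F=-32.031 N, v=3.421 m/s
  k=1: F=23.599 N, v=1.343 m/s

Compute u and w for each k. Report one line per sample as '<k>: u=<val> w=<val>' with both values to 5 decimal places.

0: u=11.88222 w=18.98271
1: u=8.67406 w=3.44274

k=0: b·v=40.7×3.421=139.23470; √(2b)=9.02219; u=(139.23470+(-32.031))/9.02219=11.88222, w=(139.23470−(-32.031))/9.02219=18.98271
k=1: b·v=40.7×1.343=54.66010; √(2b)=9.02219; u=(54.66010+23.599)/9.02219=8.67406, w=(54.66010−23.599)/9.02219=3.44274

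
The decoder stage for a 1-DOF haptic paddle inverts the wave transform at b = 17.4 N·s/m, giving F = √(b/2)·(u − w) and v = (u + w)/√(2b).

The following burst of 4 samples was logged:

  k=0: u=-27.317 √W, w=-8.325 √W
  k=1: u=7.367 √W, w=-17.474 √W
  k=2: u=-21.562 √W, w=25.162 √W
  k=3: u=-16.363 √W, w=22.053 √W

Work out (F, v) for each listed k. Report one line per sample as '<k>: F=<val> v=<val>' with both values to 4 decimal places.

0: F=-56.0184 v=-6.0419
1: F=73.2704 v=-1.7133
2: F=-137.8160 v=0.6103
3: F=-113.3109 v=0.9645

k=0: u−w=-18.9920, u+w=-35.6420; √(b/2)=2.9496, √(2b)=5.8992; F=2.9496×(-18.992)=-56.0184, v=-35.6420/5.8992=-6.0419
k=1: u−w=24.8410, u+w=-10.1070; √(b/2)=2.9496, √(2b)=5.8992; F=2.9496×24.841=73.2704, v=-10.1070/5.8992=-1.7133
k=2: u−w=-46.7240, u+w=3.6000; √(b/2)=2.9496, √(2b)=5.8992; F=2.9496×(-46.724)=-137.8160, v=3.6000/5.8992=0.6103
k=3: u−w=-38.4160, u+w=5.6900; √(b/2)=2.9496, √(2b)=5.8992; F=2.9496×(-38.416)=-113.3109, v=5.6900/5.8992=0.9645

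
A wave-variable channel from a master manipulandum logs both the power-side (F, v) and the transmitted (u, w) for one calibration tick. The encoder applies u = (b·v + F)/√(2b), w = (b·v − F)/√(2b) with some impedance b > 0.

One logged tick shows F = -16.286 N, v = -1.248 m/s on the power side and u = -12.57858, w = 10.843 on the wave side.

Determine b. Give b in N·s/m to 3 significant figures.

u + w = -1.73558;  u + w = √(2b)·v, so √(2b) = -1.73558/(-1.248) = 1.39069.
b = (√(2b))²/2 = 1.93402/2 = 0.96701.
(Check via u − w = 2F/√(2b): u − w = -23.42158, 2F/√(2b) = -23.42148.)

b = 0.967 N·s/m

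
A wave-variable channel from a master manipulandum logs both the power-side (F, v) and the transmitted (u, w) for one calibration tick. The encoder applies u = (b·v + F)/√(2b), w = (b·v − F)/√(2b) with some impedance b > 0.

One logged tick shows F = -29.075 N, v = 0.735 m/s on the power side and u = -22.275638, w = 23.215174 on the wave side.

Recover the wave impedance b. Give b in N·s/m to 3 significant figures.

b = 0.817 N·s/m

u + w = 0.939536;  u + w = √(2b)·v, so √(2b) = 0.939536/0.735 = 1.278280.
b = (√(2b))²/2 = 1.634000/2 = 0.817000.
(Check via u − w = 2F/√(2b): u − w = -45.490812, 2F/√(2b) = -45.490806.)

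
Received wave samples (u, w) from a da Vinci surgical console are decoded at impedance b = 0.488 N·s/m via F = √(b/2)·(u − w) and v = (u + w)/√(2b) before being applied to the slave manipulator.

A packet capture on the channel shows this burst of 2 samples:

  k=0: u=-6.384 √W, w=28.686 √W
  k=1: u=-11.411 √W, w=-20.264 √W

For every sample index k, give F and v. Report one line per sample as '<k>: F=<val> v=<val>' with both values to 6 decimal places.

k=0: u−w=-35.070000, u+w=22.302000; √(b/2)=0.493964, √(2b)=0.987927; F=0.493964×(-35.07)=-17.323302, v=22.302000/0.987927=22.574540
k=1: u−w=8.853000, u+w=-31.675000; √(b/2)=0.493964, √(2b)=0.987927; F=0.493964×8.853=4.373059, v=-31.675000/0.987927=-32.062082

0: F=-17.323302 v=22.574540
1: F=4.373059 v=-32.062082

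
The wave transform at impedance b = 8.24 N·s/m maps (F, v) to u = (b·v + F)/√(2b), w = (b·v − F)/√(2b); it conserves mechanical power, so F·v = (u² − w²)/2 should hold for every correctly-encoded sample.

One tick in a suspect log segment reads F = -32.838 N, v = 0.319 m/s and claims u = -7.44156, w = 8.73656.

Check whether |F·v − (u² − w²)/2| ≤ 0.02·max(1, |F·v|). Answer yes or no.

F·v = (-32.838)×0.319 = -10.47532 W.
(u² − w²)/2 = (55.37682 − 76.32748)/2 = -10.47533 W.
|Δ| = 0.00001;  2% of max(1, |F·v|) = 0.20951.

yes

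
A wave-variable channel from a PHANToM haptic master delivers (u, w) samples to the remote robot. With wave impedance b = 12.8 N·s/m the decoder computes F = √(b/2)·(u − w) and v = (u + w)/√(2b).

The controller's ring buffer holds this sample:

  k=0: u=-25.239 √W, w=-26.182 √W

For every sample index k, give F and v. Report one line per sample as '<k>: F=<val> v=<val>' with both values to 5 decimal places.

0: F=2.38562 v=-10.16297

k=0: u−w=0.94300, u+w=-51.42100; √(b/2)=2.52982, √(2b)=5.05964; F=2.52982×0.943=2.38562, v=-51.42100/5.05964=-10.16297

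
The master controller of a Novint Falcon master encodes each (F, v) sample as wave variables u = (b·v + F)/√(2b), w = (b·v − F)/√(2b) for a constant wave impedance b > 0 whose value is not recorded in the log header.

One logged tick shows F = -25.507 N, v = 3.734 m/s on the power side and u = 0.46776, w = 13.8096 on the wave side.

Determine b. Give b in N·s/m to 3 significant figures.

u + w = 14.2774;  u + w = √(2b)·v, so √(2b) = 14.2774/3.734 = 3.8236.
b = (√(2b))²/2 = 14.6200/2 = 7.3100.
(Check via u − w = 2F/√(2b): u − w = -13.3418, 2F/√(2b) = -13.3418.)

b = 7.31 N·s/m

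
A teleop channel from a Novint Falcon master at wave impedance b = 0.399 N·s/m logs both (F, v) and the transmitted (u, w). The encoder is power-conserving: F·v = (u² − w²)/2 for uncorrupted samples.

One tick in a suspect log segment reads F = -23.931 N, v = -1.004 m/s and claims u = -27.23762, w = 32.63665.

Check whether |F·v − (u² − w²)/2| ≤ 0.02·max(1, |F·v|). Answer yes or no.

F·v = (-23.931)×(-1.004) = 24.0267 W.
(u² − w²)/2 = (741.8879 − 1065.1509)/2 = -161.6315 W.
|Δ| = 185.6582;  2% of max(1, |F·v|) = 0.4805.

no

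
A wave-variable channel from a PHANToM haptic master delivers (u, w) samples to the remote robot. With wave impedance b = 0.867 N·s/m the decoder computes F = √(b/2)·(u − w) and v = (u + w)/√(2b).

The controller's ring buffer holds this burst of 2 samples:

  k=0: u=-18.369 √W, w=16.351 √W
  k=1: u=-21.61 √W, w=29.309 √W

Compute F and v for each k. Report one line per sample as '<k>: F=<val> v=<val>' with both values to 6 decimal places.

k=0: u−w=-34.720000, u+w=-2.018000; √(b/2)=0.658407, √(2b)=1.316814; F=0.658407×(-34.72)=-22.859897, v=-2.018000/1.316814=-1.532486
k=1: u−w=-50.919000, u+w=7.699000; √(b/2)=0.658407, √(2b)=1.316814; F=0.658407×(-50.919)=-33.525435, v=7.699000/1.316814=5.846686

0: F=-22.859897 v=-1.532486
1: F=-33.525435 v=5.846686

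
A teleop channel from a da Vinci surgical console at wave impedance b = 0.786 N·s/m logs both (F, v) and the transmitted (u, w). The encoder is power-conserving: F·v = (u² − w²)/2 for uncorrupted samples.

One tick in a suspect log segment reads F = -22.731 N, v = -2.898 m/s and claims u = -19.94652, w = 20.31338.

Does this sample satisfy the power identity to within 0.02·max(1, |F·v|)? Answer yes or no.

no

F·v = (-22.731)×(-2.898) = 65.87444 W.
(u² − w²)/2 = (397.86366 − 412.63341)/2 = -7.38487 W.
|Δ| = 73.25931;  2% of max(1, |F·v|) = 1.31749.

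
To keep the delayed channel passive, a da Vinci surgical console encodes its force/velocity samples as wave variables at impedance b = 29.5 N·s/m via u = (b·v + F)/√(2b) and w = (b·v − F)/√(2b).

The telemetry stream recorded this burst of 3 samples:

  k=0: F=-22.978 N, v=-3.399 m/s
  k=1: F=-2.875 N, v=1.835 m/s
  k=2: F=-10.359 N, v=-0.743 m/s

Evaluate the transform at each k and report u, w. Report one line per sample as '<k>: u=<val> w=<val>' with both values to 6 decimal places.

k=0: b·v=29.5×(-3.399)=-100.270500; √(2b)=7.681146; u=(-100.270500+(-22.978))/7.681146=-16.045588, w=(-100.270500−(-22.978))/7.681146=-10.062626
k=1: b·v=29.5×1.835=54.132500; √(2b)=7.681146; u=(54.132500+(-2.875))/7.681146=6.673158, w=(54.132500−(-2.875))/7.681146=7.421744
k=2: b·v=29.5×(-0.743)=-21.918500; √(2b)=7.681146; u=(-21.918500+(-10.359))/7.681146=-4.202173, w=(-21.918500−(-10.359))/7.681146=-1.504919

0: u=-16.045588 w=-10.062626
1: u=6.673158 w=7.421744
2: u=-4.202173 w=-1.504919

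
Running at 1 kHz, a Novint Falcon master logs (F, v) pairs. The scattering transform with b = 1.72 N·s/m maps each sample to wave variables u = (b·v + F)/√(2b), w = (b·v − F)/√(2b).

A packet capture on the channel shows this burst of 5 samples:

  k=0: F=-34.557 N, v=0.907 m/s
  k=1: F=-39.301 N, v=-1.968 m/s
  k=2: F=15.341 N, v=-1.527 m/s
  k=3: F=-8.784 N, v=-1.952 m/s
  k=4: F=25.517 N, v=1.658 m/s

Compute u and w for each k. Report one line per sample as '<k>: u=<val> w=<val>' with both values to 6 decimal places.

k=0: b·v=1.72×0.907=1.560040; √(2b)=1.854724; u=(1.560040+(-34.557))/1.854724=-17.790769, w=(1.560040−(-34.557))/1.854724=19.473003
k=1: b·v=1.72×(-1.968)=-3.384960; √(2b)=1.854724; u=(-3.384960+(-39.301))/1.854724=-23.014727, w=(-3.384960−(-39.301))/1.854724=19.364631
k=2: b·v=1.72×(-1.527)=-2.626440; √(2b)=1.854724; u=(-2.626440+15.341)/1.854724=6.855231, w=(-2.626440−15.341)/1.854724=-9.687394
k=3: b·v=1.72×(-1.952)=-3.357440; √(2b)=1.854724; u=(-3.357440+(-8.784))/1.854724=-6.546226, w=(-3.357440−(-8.784))/1.854724=2.925805
k=4: b·v=1.72×1.658=2.851760; √(2b)=1.854724; u=(2.851760+25.517)/1.854724=15.295410, w=(2.851760−25.517)/1.854724=-12.220278

0: u=-17.790769 w=19.473003
1: u=-23.014727 w=19.364631
2: u=6.855231 w=-9.687394
3: u=-6.546226 w=2.925805
4: u=15.295410 w=-12.220278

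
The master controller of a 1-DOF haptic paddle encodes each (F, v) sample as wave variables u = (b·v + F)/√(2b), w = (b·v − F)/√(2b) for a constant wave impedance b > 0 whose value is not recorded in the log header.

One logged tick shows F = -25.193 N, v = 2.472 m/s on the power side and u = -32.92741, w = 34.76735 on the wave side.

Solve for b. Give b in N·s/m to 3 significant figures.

u + w = 1.83994;  u + w = √(2b)·v, so √(2b) = 1.83994/2.472 = 0.74431.
b = (√(2b))²/2 = 0.55400/2 = 0.27700.
(Check via u − w = 2F/√(2b): u − w = -67.69476, 2F/√(2b) = -67.69470.)

b = 0.277 N·s/m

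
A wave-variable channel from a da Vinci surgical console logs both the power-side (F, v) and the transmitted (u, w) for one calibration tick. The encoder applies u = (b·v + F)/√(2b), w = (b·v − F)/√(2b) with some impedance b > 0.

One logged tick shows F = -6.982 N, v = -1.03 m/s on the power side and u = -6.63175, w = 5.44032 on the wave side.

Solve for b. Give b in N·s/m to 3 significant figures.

b = 0.669 N·s/m

u + w = -1.1914;  u + w = √(2b)·v, so √(2b) = -1.1914/(-1.03) = 1.1567.
b = (√(2b))²/2 = 1.3380/2 = 0.6690.
(Check via u − w = 2F/√(2b): u − w = -12.0721, 2F/√(2b) = -12.0720.)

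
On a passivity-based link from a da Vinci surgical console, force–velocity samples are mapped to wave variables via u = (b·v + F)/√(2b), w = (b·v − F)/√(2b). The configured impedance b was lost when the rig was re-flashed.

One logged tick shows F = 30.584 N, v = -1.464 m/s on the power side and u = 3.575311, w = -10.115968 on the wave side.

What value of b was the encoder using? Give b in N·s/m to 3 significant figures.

u + w = -6.540657;  u + w = √(2b)·v, so √(2b) = -6.540657/(-1.464) = 4.467662.
b = (√(2b))²/2 = 19.960003/2 = 9.980001.
(Check via u − w = 2F/√(2b): u − w = 13.691279, 2F/√(2b) = 13.691278.)

b = 9.98 N·s/m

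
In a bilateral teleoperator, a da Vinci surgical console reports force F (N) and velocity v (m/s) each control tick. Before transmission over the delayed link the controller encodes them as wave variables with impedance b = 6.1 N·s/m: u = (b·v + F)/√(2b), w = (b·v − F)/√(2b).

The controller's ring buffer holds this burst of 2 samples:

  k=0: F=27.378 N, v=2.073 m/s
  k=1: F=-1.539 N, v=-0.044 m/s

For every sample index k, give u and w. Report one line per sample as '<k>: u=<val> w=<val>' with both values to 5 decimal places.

k=0: b·v=6.1×2.073=12.64530; √(2b)=3.49285; u=(12.64530+27.378)/3.49285=11.45864, w=(12.64530−27.378)/3.49285=-4.21796
k=1: b·v=6.1×(-0.044)=-0.26840; √(2b)=3.49285; u=(-0.26840+(-1.539))/3.49285=-0.51746, w=(-0.26840−(-1.539))/3.49285=0.36377

0: u=11.45864 w=-4.21796
1: u=-0.51746 w=0.36377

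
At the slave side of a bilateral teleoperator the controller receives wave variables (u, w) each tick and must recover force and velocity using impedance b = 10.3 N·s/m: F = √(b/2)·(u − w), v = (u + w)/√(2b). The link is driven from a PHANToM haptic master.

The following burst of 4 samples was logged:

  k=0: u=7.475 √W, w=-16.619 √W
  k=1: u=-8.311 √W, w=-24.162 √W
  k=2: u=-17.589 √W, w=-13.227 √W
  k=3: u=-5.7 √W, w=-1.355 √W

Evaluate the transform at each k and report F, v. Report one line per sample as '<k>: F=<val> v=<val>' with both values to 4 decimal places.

k=0: u−w=24.0940, u+w=-9.1440; √(b/2)=2.2694, √(2b)=4.5387; F=2.2694×24.094=54.6780, v=-9.1440/4.5387=-2.0147
k=1: u−w=15.8510, u+w=-32.4730; √(b/2)=2.2694, √(2b)=4.5387; F=2.2694×15.851=35.9716, v=-32.4730/4.5387=-7.1547
k=2: u−w=-4.3620, u+w=-30.8160; √(b/2)=2.2694, √(2b)=4.5387; F=2.2694×(-4.362)=-9.8990, v=-30.8160/4.5387=-6.7896
k=3: u−w=-4.3450, u+w=-7.0550; √(b/2)=2.2694, √(2b)=4.5387; F=2.2694×(-4.345)=-9.8604, v=-7.0550/4.5387=-1.5544

0: F=54.6780 v=-2.0147
1: F=35.9716 v=-7.1547
2: F=-9.8990 v=-6.7896
3: F=-9.8604 v=-1.5544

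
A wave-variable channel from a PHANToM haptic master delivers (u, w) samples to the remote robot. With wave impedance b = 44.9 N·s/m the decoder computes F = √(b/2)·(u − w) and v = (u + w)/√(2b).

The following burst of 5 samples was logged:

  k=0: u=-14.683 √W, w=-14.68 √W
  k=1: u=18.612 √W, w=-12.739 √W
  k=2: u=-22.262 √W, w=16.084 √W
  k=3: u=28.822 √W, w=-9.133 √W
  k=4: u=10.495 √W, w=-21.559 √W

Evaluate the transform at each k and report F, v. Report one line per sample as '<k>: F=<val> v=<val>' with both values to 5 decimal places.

0: F=-0.01421 v=-3.09858
1: F=148.54552 v=0.61976
2: F=-181.68884 v=-0.65194
3: F=179.83622 v=2.07771
4: F=151.87644 v=-1.16755

k=0: u−w=-0.00300, u+w=-29.36300; √(b/2)=4.73814, √(2b)=9.47629; F=4.73814×(-0.003)=-0.01421, v=-29.36300/9.47629=-3.09858
k=1: u−w=31.35100, u+w=5.87300; √(b/2)=4.73814, √(2b)=9.47629; F=4.73814×31.351=148.54552, v=5.87300/9.47629=0.61976
k=2: u−w=-38.34600, u+w=-6.17800; √(b/2)=4.73814, √(2b)=9.47629; F=4.73814×(-38.346)=-181.68884, v=-6.17800/9.47629=-0.65194
k=3: u−w=37.95500, u+w=19.68900; √(b/2)=4.73814, √(2b)=9.47629; F=4.73814×37.955=179.83622, v=19.68900/9.47629=2.07771
k=4: u−w=32.05400, u+w=-11.06400; √(b/2)=4.73814, √(2b)=9.47629; F=4.73814×32.054=151.87644, v=-11.06400/9.47629=-1.16755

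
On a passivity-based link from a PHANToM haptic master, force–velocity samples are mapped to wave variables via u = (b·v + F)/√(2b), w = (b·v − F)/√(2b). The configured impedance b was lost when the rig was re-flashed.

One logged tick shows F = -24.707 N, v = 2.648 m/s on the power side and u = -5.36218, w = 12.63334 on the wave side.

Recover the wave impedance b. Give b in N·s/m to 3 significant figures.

b = 3.77 N·s/m

u + w = 7.27116;  u + w = √(2b)·v, so √(2b) = 7.27116/2.648 = 2.74591.
b = (√(2b))²/2 = 7.54000/2 = 3.77000.
(Check via u − w = 2F/√(2b): u − w = -17.99552, 2F/√(2b) = -17.99552.)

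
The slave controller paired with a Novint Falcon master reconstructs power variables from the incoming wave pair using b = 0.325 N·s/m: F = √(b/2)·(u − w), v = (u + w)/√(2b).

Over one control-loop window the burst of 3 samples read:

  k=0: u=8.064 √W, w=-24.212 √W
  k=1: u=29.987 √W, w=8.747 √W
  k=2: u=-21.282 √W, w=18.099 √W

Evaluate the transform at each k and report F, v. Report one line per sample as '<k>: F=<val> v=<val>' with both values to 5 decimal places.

k=0: u−w=32.27600, u+w=-16.14800; √(b/2)=0.40311, √(2b)=0.80623; F=0.40311×32.276=13.01087, v=-16.14800/0.80623=-20.02913
k=1: u−w=21.24000, u+w=38.73400; √(b/2)=0.40311, √(2b)=0.80623; F=0.40311×21.24=8.56212, v=38.73400/0.80623=48.04361
k=2: u−w=-39.38100, u+w=-3.18300; √(b/2)=0.40311, √(2b)=0.80623; F=0.40311×(-39.381)=-15.87499, v=-3.18300/0.80623=-3.94803

0: F=13.01087 v=-20.02913
1: F=8.56212 v=48.04361
2: F=-15.87499 v=-3.94803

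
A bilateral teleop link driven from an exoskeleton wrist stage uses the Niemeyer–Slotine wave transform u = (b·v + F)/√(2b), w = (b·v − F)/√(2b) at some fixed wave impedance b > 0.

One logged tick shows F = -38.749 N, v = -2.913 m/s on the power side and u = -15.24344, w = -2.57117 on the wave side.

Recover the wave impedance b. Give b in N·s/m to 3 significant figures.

u + w = -17.81461;  u + w = √(2b)·v, so √(2b) = -17.81461/(-2.913) = 6.11555.
b = (√(2b))²/2 = 37.40001/2 = 18.70000.
(Check via u − w = 2F/√(2b): u − w = -12.67227, 2F/√(2b) = -12.67228.)

b = 18.7 N·s/m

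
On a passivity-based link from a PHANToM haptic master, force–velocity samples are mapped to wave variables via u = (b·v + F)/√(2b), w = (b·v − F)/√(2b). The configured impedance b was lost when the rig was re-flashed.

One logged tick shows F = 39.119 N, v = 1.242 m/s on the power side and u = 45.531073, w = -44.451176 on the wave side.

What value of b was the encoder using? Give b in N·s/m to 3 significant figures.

b = 0.378 N·s/m

u + w = 1.079897;  u + w = √(2b)·v, so √(2b) = 1.079897/1.242 = 0.869482.
b = (√(2b))²/2 = 0.755999/2 = 0.378000.
(Check via u − w = 2F/√(2b): u − w = 89.982249, 2F/√(2b) = 89.982282.)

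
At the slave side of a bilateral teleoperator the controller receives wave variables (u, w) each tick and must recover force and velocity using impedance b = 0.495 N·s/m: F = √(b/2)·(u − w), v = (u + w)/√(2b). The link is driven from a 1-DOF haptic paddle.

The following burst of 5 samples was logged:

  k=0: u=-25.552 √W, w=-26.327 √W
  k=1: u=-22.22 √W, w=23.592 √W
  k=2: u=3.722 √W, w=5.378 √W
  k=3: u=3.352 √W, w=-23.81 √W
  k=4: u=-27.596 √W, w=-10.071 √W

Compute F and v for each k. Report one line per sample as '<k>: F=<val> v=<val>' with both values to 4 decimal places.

k=0: u−w=0.7750, u+w=-51.8790; √(b/2)=0.4975, √(2b)=0.9950; F=0.4975×0.775=0.3856, v=-51.8790/0.9950=-52.1404
k=1: u−w=-45.8120, u+w=1.3720; √(b/2)=0.4975, √(2b)=0.9950; F=0.4975×(-45.812)=-22.7912, v=1.3720/0.9950=1.3789
k=2: u−w=-1.6560, u+w=9.1000; √(b/2)=0.4975, √(2b)=0.9950; F=0.4975×(-1.656)=-0.8238, v=9.1000/0.9950=9.1458
k=3: u−w=27.1620, u+w=-20.4580; √(b/2)=0.4975, √(2b)=0.9950; F=0.4975×27.162=13.5129, v=-20.4580/0.9950=-20.5611
k=4: u−w=-17.5250, u+w=-37.6670; √(b/2)=0.4975, √(2b)=0.9950; F=0.4975×(-17.525)=-8.7186, v=-37.6670/0.9950=-37.8568

0: F=0.3856 v=-52.1404
1: F=-22.7912 v=1.3789
2: F=-0.8238 v=9.1458
3: F=13.5129 v=-20.5611
4: F=-8.7186 v=-37.8568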